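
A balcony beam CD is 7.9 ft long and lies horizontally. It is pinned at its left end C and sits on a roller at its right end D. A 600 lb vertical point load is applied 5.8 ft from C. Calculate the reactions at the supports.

C_x = 0, C_y = 159.5 lb, D_y = 440.5 lb

Moments about C: D_y·7.9 − 600·5.8 = 0 → D_y = 3480/7.9 = 440.506 ≈ 440.5 lb.
ΣF_y = 0: C_y + 440.506 − 600 = 0 → C_y = 159.5 lb.
ΣF_x = 0: no horizontal applied forces, so C_x = 0.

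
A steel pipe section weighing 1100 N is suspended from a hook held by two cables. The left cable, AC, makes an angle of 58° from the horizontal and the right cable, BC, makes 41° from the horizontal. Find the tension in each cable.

T_AC = 840.5 N, T_BC = 590.2 N

ΣF_x = 0: −T_AC·cos58° + T_BC·cos41° = 0 → T_BC = 0.70215·T_AC.
ΣF_y = 0: T_AC·sin58° + T_BC·sin41° = 1100.
Substitute: T_AC·(0.848048 + 0.70215·0.656059) = 1100 → T_AC = 840.529 ≈ 840.5 N.
Then T_BC = 0.70215 × 840.529 = 590.2 N.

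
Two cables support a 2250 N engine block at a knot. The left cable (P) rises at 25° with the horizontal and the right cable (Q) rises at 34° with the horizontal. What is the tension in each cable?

T_P = 2176 N, T_Q = 2379 N

ΣF_x = 0: −T_P·cos25° + T_Q·cos34° = 0 → T_Q = 1.0932·T_P.
ΣF_y = 0: T_P·sin25° + T_Q·sin34° = 2250.
Substitute: T_P·(0.422618 + 1.0932·0.559193) = 2250 → T_P = 2176.17 ≈ 2176 N.
Then T_Q = 1.0932 × 2176.17 = 2379 N.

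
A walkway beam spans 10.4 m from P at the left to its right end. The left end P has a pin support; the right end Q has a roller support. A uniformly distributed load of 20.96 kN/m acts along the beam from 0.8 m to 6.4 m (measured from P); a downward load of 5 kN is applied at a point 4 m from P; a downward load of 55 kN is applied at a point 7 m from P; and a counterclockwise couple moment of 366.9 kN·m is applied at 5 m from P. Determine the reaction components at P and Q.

P_x = 0, P_y = 133.1 kN, Q_y = 44.29 kN

Resultant of the distributed load: 20.96 × 5.6 = 117.376 kN at 3.6 m from P.
ΣM about P: Q_y·10.4 − (20.96·5.6)·3.6 − 5·4 − 55·7 + 366.9 = 0 → Q_y = 460.6536/10.4 = 44.2936 ≈ 44.29 kN.
ΣF_y = 0: P_y + 44.2936 − 20.96·5.6 − 5 − 55 = 0 → P_y = 133.1 kN.
ΣF_x = 0: no horizontal applied forces, so P_x = 0.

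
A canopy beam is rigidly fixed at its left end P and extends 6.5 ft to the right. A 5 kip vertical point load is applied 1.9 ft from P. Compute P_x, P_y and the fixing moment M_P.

ΣF_x = 0: P_x = 0.
ΣF_y = 0: P_y − 5 = 0 → P_y = 5.000 kip.
ΣM about P: M_P − 5·1.9 = 0 → M_P = 9.500 kip·ft.

P_x = 0, P_y = 5.000 kip, M_P = 9.500 kip·ft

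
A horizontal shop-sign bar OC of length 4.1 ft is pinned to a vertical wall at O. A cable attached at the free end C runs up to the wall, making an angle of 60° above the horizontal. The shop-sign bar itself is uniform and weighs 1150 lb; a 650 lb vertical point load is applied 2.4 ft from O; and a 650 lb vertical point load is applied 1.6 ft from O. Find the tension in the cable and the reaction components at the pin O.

T = 1396 lb, O_x = 698.1 lb, O_y = 1241 lb

ΣM about O: T·sin60°·4.1 − 1150·2.05 − 650·2.4 − 650·1.6 = 0 → T = 4957.5/(4.1·0.866025) = 1396.2 ≈ 1396 lb.
ΣF_x = 0: O_x − T·cos60° = 0 → O_x = 1396.2 × 0.5 = 698.1 lb.
ΣF_y = 0: O_y + T·sin60° − 1150 − 650 − 650 = 0 → O_y = 2450 − 1396.2 × 0.866025 = 1241 lb.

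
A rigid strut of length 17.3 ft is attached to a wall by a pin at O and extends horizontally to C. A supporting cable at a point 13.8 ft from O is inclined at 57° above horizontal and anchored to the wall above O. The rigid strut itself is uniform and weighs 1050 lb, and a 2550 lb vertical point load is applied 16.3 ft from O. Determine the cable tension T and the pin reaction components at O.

T = 4376 lb, O_x = 2383 lb, O_y = -70.11 lb

ΣM about O: T·sin57°·13.8 − 1050·8.65 − 2550·16.3 = 0 → T = 50647.5/(13.8·0.838671) = 4376.1 ≈ 4376 lb.
ΣF_x = 0: O_x − T·cos57° = 0 → O_x = 4376.1 × 0.544639 = 2383 lb.
ΣF_y = 0: O_y + T·sin57° − 1050 − 2550 = 0 → O_y = 3600 − 4376.1 × 0.838671 = -70.11 lb.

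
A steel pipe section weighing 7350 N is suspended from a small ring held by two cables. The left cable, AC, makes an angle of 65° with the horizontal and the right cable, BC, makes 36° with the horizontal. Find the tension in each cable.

ΣF_x = 0: −T_AC·cos65° + T_BC·cos36° = 0 → T_BC = 0.522385·T_AC.
ΣF_y = 0: T_AC·sin65° + T_BC·sin36° = 7350.
Substitute: T_AC·(0.906308 + 0.522385·0.587785) = 7350 → T_AC = 6057.57 ≈ 6058 N.
Then T_BC = 0.522385 × 6057.57 = 3164 N.

T_AC = 6058 N, T_BC = 3164 N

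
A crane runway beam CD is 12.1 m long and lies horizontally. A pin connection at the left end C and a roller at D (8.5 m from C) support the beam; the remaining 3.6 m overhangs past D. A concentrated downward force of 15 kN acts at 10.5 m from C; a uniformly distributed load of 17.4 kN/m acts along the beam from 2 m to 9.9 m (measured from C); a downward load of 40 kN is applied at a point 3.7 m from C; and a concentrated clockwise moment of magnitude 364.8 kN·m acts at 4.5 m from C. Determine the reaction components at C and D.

C_x = 0, C_y = 17.38 kN, D_y = 175.1 kN

Resultant of the distributed load: 17.4 × 7.9 = 137.46 kN at 5.95 m from C.
Taking moments about C: D_y·8.5 − 15·10.5 − (17.4·7.9)·5.95 − 40·3.7 − 364.8 = 0 → D_y = 1488.187/8.5 = 175.081 ≈ 175.1 kN.
ΣF_y = 0: C_y + 175.081 − 15 − 17.4·7.9 − 40 = 0 → C_y = 17.38 kN.
ΣF_x = 0: no horizontal applied forces, so C_x = 0.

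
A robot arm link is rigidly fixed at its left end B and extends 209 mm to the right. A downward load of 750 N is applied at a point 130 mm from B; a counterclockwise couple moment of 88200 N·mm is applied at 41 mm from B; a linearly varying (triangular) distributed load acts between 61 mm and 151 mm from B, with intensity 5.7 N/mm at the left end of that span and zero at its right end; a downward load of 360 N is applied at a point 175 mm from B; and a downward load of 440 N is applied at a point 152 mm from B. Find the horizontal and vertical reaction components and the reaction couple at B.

Resultant of the triangular load: ½ × 5.7 × 90 = 256.5 N, acting at 91 mm from B (one-third of the span from the peak).
ΣF_x = 0: B_x = 0.
ΣF_y = 0: B_y − 750 − ½·5.7·90 − 360 − 440 = 0 → B_y = 1806 N.
ΣM about B: M_B − 750·130 + 88200 − (½·5.7·90)·91 − 360·175 − 440·152 = 0 → M_B = 162500 N·mm.

B_x = 0, B_y = 1806 N, M_B = 162500 N·mm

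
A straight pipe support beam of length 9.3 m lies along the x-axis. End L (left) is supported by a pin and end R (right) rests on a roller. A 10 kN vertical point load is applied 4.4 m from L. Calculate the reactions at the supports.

L_x = 0, L_y = 5.269 kN, R_y = 4.731 kN

Taking moments about L: R_y·9.3 − 10·4.4 = 0 → R_y = 44/9.3 = 4.73118 ≈ 4.731 kN.
ΣF_y = 0: L_y + 4.73118 − 10 = 0 → L_y = 5.269 kN.
ΣF_x = 0: no horizontal applied forces, so L_x = 0.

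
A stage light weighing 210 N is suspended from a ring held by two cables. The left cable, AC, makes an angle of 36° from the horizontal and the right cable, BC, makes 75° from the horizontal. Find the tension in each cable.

T_AC = 58.22 N, T_BC = 182.0 N

ΣF_x = 0: −T_AC·cos36° + T_BC·cos75° = 0 → T_BC = 3.1258·T_AC.
ΣF_y = 0: T_AC·sin36° + T_BC·sin75° = 210.
Substitute: T_AC·(0.587785 + 3.1258·0.965926) = 210 → T_AC = 58.2189 ≈ 58.22 N.
Then T_BC = 3.1258 × 58.2189 = 182.0 N.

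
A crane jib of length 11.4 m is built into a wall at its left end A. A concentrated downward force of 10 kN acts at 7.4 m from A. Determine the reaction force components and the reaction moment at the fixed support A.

A_x = 0, A_y = 10.00 kN, M_A = 74.00 kN·m

ΣF_x = 0: A_x = 0.
ΣF_y = 0: A_y − 10 = 0 → A_y = 10.00 kN.
ΣM about A: M_A − 10·7.4 = 0 → M_A = 74.00 kN·m.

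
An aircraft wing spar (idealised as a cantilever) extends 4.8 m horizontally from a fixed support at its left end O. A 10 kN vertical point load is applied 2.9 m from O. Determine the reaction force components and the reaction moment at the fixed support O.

O_x = 0, O_y = 10.00 kN, M_O = 29.00 kN·m

ΣF_x = 0: O_x = 0.
ΣF_y = 0: O_y − 10 = 0 → O_y = 10.00 kN.
ΣM about O: M_O − 10·2.9 = 0 → M_O = 29.00 kN·m.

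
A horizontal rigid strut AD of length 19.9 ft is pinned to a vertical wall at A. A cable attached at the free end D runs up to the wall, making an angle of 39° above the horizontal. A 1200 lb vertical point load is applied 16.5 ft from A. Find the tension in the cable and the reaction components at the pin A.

ΣM about A: T·sin39°·19.9 − 1200·16.5 = 0 → T = 19800/(19.9·0.62932) = 1581.03 ≈ 1581 lb.
ΣF_x = 0: A_x − T·cos39° = 0 → A_x = 1581.03 × 0.777146 = 1229 lb.
ΣF_y = 0: A_y + T·sin39° − 1200 = 0 → A_y = 1200 − 1581.03 × 0.62932 = 205.0 lb.

T = 1581 lb, A_x = 1229 lb, A_y = 205.0 lb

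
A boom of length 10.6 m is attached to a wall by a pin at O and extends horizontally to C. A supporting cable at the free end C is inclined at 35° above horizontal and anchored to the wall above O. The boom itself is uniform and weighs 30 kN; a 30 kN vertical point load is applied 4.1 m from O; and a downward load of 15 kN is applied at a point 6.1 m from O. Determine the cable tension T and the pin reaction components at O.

ΣM about O: T·sin35°·10.6 − 30·5.3 − 30·4.1 − 15·6.1 = 0 → T = 373.5/(10.6·0.573576) = 61.4319 ≈ 61.43 kN.
ΣF_x = 0: O_x − T·cos35° = 0 → O_x = 61.4319 × 0.819152 = 50.32 kN.
ΣF_y = 0: O_y + T·sin35° − 30 − 30 − 15 = 0 → O_y = 75 − 61.4319 × 0.573576 = 39.76 kN.

T = 61.43 kN, O_x = 50.32 kN, O_y = 39.76 kN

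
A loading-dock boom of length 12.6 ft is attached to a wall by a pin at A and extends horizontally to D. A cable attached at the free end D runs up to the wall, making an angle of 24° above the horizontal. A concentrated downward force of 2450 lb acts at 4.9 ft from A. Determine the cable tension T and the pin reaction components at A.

ΣM about A: T·sin24°·12.6 − 2450·4.9 = 0 → T = 12005/(12.6·0.406737) = 2342.49 ≈ 2342 lb.
ΣF_x = 0: A_x − T·cos24° = 0 → A_x = 2342.49 × 0.913545 = 2140 lb.
ΣF_y = 0: A_y + T·sin24° − 2450 = 0 → A_y = 2450 − 2342.49 × 0.406737 = 1497 lb.

T = 2342 lb, A_x = 2140 lb, A_y = 1497 lb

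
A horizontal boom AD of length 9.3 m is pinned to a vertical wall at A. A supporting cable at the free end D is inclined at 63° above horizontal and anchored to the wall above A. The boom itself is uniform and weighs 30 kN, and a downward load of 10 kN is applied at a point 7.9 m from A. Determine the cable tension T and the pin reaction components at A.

ΣM about A: T·sin63°·9.3 − 30·4.65 − 10·7.9 = 0 → T = 218.5/(9.3·0.891007) = 26.3686 ≈ 26.37 kN.
ΣF_x = 0: A_x − T·cos63° = 0 → A_x = 26.3686 × 0.45399 = 11.97 kN.
ΣF_y = 0: A_y + T·sin63° − 30 − 10 = 0 → A_y = 40 − 26.3686 × 0.891007 = 16.51 kN.

T = 26.37 kN, A_x = 11.97 kN, A_y = 16.51 kN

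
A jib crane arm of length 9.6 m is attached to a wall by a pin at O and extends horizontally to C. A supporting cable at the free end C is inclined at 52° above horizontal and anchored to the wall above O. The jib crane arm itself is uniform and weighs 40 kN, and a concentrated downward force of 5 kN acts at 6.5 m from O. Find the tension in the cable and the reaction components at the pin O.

T = 29.68 kN, O_x = 18.27 kN, O_y = 21.61 kN

ΣM about O: T·sin52°·9.6 − 40·4.8 − 5·6.5 = 0 → T = 224.5/(9.6·0.788011) = 29.6765 ≈ 29.68 kN.
ΣF_x = 0: O_x − T·cos52° = 0 → O_x = 29.6765 × 0.615661 = 18.27 kN.
ΣF_y = 0: O_y + T·sin52° − 40 − 5 = 0 → O_y = 45 − 29.6765 × 0.788011 = 21.61 kN.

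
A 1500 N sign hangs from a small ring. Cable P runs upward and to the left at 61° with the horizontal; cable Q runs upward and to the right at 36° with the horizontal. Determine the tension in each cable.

ΣF_x = 0: −T_P·cos61° + T_Q·cos36° = 0 → T_Q = 0.599258·T_P.
ΣF_y = 0: T_P·sin61° + T_Q·sin36° = 1500.
Substitute: T_P·(0.87462 + 0.599258·0.587785) = 1500 → T_P = 1222.64 ≈ 1223 N.
Then T_Q = 0.599258 × 1222.64 = 732.7 N.

T_P = 1223 N, T_Q = 732.7 N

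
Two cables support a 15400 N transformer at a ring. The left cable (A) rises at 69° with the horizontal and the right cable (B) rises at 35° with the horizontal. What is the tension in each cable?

ΣF_x = 0: −T_A·cos69° + T_B·cos35° = 0 → T_B = 0.437486·T_A.
ΣF_y = 0: T_A·sin69° + T_B·sin35° = 15400.
Substitute: T_A·(0.93358 + 0.437486·0.573576) = 15400 → T_A = 13001.1 ≈ 13000 N.
Then T_B = 0.437486 × 13001.1 = 5688 N.

T_A = 13000 N, T_B = 5688 N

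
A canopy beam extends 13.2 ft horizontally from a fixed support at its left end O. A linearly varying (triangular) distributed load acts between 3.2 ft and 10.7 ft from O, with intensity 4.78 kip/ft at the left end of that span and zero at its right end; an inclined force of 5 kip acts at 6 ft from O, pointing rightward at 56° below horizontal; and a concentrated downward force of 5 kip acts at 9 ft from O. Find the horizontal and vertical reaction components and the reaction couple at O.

O_x = -2.796 kip, O_y = 27.07 kip, M_O = 172.0 kip·ft

Resultant of the triangular load: ½ × 4.78 × 7.5 = 17.925 kip, acting at 5.7 ft from O (one-third of the span from the peak).
ΣF_x = 0: O_x + 5·cos56° = 0 → O_x = -2.796 kip.
ΣF_y = 0: O_y − ½·4.78·7.5 − 5·sin56° − 5 = 0 → O_y = 27.07 kip.
ΣM about O: M_O − (½·4.78·7.5)·5.7 − 5·sin56°·6 − 5·9 = 0 → M_O = 172.0 kip·ft.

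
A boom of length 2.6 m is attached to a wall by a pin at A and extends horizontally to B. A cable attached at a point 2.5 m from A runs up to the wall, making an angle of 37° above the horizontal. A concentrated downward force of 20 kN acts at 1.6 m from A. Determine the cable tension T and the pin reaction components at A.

T = 21.27 kN, A_x = 16.99 kN, A_y = 7.200 kN

ΣM about A: T·sin37°·2.5 − 20·1.6 = 0 → T = 32/(2.5·0.601815) = 21.269 ≈ 21.27 kN.
ΣF_x = 0: A_x − T·cos37° = 0 → A_x = 21.269 × 0.798636 = 16.99 kN.
ΣF_y = 0: A_y + T·sin37° − 20 = 0 → A_y = 20 − 21.269 × 0.601815 = 7.200 kN.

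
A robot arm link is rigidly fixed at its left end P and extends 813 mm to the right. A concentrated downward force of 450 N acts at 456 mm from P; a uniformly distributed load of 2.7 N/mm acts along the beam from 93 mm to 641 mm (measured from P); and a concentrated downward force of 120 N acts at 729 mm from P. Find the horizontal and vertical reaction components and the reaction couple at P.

Resultant of the distributed load: 2.7 × 548 = 1479.6 N at 367 mm from P.
ΣF_x = 0: P_x = 0.
ΣF_y = 0: P_y − 450 − 2.7·548 − 120 = 0 → P_y = 2050 N.
ΣM about P: M_P − 450·456 − (2.7·548)·367 − 120·729 = 0 → M_P = 835700 N·mm.

P_x = 0, P_y = 2050 N, M_P = 835700 N·mm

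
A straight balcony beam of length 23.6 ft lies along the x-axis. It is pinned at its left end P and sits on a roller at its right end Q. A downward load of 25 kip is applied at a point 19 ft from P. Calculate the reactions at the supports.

Moments about P: Q_y·23.6 − 25·19 = 0 → Q_y = 475/23.6 = 20.1271 ≈ 20.13 kip.
ΣF_y = 0: P_y + 20.1271 − 25 = 0 → P_y = 4.873 kip.
ΣF_x = 0: no horizontal applied forces, so P_x = 0.

P_x = 0, P_y = 4.873 kip, Q_y = 20.13 kip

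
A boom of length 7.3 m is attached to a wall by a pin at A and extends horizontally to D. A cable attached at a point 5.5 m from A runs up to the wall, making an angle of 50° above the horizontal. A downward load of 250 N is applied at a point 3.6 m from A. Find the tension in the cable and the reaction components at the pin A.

T = 213.6 N, A_x = 137.3 N, A_y = 86.36 N

ΣM about A: T·sin50°·5.5 − 250·3.6 = 0 → T = 900/(5.5·0.766044) = 213.612 ≈ 213.6 N.
ΣF_x = 0: A_x − T·cos50° = 0 → A_x = 213.612 × 0.642788 = 137.3 N.
ΣF_y = 0: A_y + T·sin50° − 250 = 0 → A_y = 250 − 213.612 × 0.766044 = 86.36 N.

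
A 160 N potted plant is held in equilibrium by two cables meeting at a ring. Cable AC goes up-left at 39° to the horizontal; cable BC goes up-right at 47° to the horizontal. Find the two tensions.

T_AC = 109.4 N, T_BC = 124.6 N

ΣF_x = 0: −T_AC·cos39° + T_BC·cos47° = 0 → T_BC = 1.13951·T_AC.
ΣF_y = 0: T_AC·sin39° + T_BC·sin47° = 160.
Substitute: T_AC·(0.62932 + 1.13951·0.731354) = 160 → T_AC = 109.386 ≈ 109.4 N.
Then T_BC = 1.13951 × 109.386 = 124.6 N.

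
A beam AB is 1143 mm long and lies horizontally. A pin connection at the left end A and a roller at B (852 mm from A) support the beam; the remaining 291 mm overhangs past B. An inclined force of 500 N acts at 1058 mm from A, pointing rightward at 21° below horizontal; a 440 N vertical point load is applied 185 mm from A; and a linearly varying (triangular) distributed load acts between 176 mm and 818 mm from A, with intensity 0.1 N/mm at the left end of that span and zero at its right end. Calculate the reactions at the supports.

Resultant of the triangular load: ½ × 0.1 × 642 = 32.1 N, acting at 390 mm from A (one-third of the span from the peak).
Moments about A: B_y·852 − 500·sin21°·1058 − 440·185 − (½·0.1·642)·390 = 0 → B_y = 283496/852 = 332.742 ≈ 332.7 N.
ΣF_y = 0: A_y + 332.742 − 500·sin21° − 440 − ½·0.1·642 = 0 → A_y = 318.5 N.
ΣF_x = 0: A_x + 500·cos21° = 0 → A_x = -466.8 N.

A_x = -466.8 N, A_y = 318.5 N, B_y = 332.7 N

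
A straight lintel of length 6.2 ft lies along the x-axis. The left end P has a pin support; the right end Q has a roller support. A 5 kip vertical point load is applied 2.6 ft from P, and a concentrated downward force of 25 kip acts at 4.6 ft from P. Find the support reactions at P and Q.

P_x = 0, P_y = 9.355 kip, Q_y = 20.65 kip

ΣM about P: Q_y·6.2 − 5·2.6 − 25·4.6 = 0 → Q_y = 128/6.2 = 20.6452 ≈ 20.65 kip.
ΣF_y = 0: P_y + 20.6452 − 5 − 25 = 0 → P_y = 9.355 kip.
ΣF_x = 0: no horizontal applied forces, so P_x = 0.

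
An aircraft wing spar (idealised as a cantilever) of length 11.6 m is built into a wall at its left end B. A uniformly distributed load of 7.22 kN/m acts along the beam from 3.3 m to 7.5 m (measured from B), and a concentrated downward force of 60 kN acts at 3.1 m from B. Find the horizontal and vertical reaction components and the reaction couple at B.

Resultant of the distributed load: 7.22 × 4.2 = 30.324 kN at 5.4 m from B.
ΣF_x = 0: B_x = 0.
ΣF_y = 0: B_y − 7.22·4.2 − 60 = 0 → B_y = 90.32 kN.
ΣM about B: M_B − (7.22·4.2)·5.4 − 60·3.1 = 0 → M_B = 349.7 kN·m.

B_x = 0, B_y = 90.32 kN, M_B = 349.7 kN·m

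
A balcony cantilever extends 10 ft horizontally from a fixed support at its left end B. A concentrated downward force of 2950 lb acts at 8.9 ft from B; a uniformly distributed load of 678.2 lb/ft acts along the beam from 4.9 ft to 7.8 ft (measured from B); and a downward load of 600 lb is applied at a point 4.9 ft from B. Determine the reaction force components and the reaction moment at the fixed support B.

B_x = 0, B_y = 5517 lb, M_B = 41680 lb·ft

Resultant of the distributed load: 678.2 × 2.9 = 1966.78 lb at 6.35 ft from B.
ΣF_x = 0: B_x = 0.
ΣF_y = 0: B_y − 2950 − 678.2·2.9 − 600 = 0 → B_y = 5517 lb.
ΣM about B: M_B − 2950·8.9 − (678.2·2.9)·6.35 − 600·4.9 = 0 → M_B = 41680 lb·ft.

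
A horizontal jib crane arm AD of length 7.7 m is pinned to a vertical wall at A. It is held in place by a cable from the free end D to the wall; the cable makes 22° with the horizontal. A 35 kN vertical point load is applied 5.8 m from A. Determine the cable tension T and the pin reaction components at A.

ΣM about A: T·sin22°·7.7 − 35·5.8 = 0 → T = 203/(7.7·0.374607) = 70.3768 ≈ 70.38 kN.
ΣF_x = 0: A_x − T·cos22° = 0 → A_x = 70.3768 × 0.927184 = 65.25 kN.
ΣF_y = 0: A_y + T·sin22° − 35 = 0 → A_y = 35 − 70.3768 × 0.374607 = 8.636 kN.

T = 70.38 kN, A_x = 65.25 kN, A_y = 8.636 kN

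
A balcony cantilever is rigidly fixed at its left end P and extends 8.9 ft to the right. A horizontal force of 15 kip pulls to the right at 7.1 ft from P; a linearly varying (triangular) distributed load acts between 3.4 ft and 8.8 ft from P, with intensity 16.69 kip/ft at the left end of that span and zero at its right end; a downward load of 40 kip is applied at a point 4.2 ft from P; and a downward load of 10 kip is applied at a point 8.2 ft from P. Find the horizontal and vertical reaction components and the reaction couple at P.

Resultant of the triangular load: ½ × 16.69 × 5.4 = 45.063 kip, acting at 5.2 ft from P (one-third of the span from the peak).
ΣF_x = 0: P_x + 15 = 0 → P_x = -15.00 kip.
ΣF_y = 0: P_y − ½·16.69·5.4 − 40 − 10 = 0 → P_y = 95.06 kip.
ΣM about P: M_P − (½·16.69·5.4)·5.2 − 40·4.2 − 10·8.2 = 0 → M_P = 484.3 kip·ft.

P_x = -15.00 kip, P_y = 95.06 kip, M_P = 484.3 kip·ft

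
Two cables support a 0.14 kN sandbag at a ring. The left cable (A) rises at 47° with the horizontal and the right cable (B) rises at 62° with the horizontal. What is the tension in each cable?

ΣF_x = 0: −T_A·cos47° + T_B·cos62° = 0 → T_B = 1.45269·T_A.
ΣF_y = 0: T_A·sin47° + T_B·sin62° = 0.14.
Substitute: T_A·(0.731354 + 1.45269·0.882948) = 0.14 → T_A = 0.0695133 ≈ 0.06951 kN.
Then T_B = 1.45269 × 0.0695133 = 0.1010 kN.

T_A = 0.06951 kN, T_B = 0.1010 kN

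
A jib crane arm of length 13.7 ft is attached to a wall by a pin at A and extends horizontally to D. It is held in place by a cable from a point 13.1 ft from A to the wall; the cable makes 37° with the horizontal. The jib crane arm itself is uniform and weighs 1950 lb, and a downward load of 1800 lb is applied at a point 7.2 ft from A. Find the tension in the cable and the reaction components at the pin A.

T = 3338 lb, A_x = 2666 lb, A_y = 1741 lb

ΣM about A: T·sin37°·13.1 − 1950·6.85 − 1800·7.2 = 0 → T = 26317.5/(13.1·0.601815) = 3338.18 ≈ 3338 lb.
ΣF_x = 0: A_x − T·cos37° = 0 → A_x = 3338.18 × 0.798636 = 2666 lb.
ΣF_y = 0: A_y + T·sin37° − 1950 − 1800 = 0 → A_y = 3750 − 3338.18 × 0.601815 = 1741 lb.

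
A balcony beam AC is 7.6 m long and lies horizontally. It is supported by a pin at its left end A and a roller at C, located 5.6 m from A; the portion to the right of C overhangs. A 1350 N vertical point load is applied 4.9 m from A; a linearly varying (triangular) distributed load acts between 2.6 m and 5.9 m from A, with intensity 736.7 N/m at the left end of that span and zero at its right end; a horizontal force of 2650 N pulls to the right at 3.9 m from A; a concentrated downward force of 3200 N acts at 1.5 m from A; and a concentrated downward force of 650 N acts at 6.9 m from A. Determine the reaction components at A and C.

Resultant of the triangular load: ½ × 736.7 × 3.3 = 1215.555 N, acting at 3.7 m from A (one-third of the span from the peak).
Taking moments about A: C_y·5.6 − 1350·4.9 − (½·736.7·3.3)·3.7 − 3200·1.5 − 650·6.9 = 0 → C_y = 20397.5535/5.6 = 3642.42 ≈ 3642 N.
ΣF_y = 0: A_y + 3642.42 − 1350 − ½·736.7·3.3 − 3200 − 650 = 0 → A_y = 2773 N.
ΣF_x = 0: A_x + 2650 = 0 → A_x = -2650 N.

A_x = -2650 N, A_y = 2773 N, C_y = 3642 N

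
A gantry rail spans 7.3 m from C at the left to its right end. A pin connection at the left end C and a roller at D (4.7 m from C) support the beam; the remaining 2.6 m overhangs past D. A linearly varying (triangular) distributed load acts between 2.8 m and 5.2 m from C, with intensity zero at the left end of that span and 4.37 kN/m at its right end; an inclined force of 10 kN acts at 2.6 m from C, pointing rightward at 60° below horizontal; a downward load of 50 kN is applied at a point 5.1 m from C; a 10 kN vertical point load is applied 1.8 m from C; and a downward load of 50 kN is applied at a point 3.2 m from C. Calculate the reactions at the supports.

Resultant of the triangular load: ½ × 4.37 × 2.4 = 5.244 kN, acting at 4.4 m from C (one-third of the span from the peak).
ΣM about C: D_y·4.7 − (½·4.37·2.4)·4.4 − 10·sin60°·2.6 − 50·5.1 − 10·1.8 − 50·3.2 = 0 → D_y = 478.59/4.7 = 101.828 ≈ 101.8 kN.
ΣF_y = 0: C_y + 101.828 − ½·4.37·2.4 − 10·sin60° − 50 − 10 − 50 = 0 → C_y = 22.08 kN.
ΣF_x = 0: C_x + 10·cos60° = 0 → C_x = -5.000 kN.

C_x = -5.000 kN, C_y = 22.08 kN, D_y = 101.8 kN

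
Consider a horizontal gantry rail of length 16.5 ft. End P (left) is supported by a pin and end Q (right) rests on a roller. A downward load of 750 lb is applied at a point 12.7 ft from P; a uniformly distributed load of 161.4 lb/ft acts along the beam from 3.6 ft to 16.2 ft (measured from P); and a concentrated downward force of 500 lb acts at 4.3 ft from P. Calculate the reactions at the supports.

P_x = 0, P_y = 1356 lb, Q_y = 1928 lb

Resultant of the distributed load: 161.4 × 12.6 = 2033.64 lb at 9.9 ft from P.
Moments about P: Q_y·16.5 − 750·12.7 − (161.4·12.6)·9.9 − 500·4.3 = 0 → Q_y = 31808.036/16.5 = 1927.76 ≈ 1928 lb.
ΣF_y = 0: P_y + 1927.76 − 750 − 161.4·12.6 − 500 = 0 → P_y = 1356 lb.
ΣF_x = 0: no horizontal applied forces, so P_x = 0.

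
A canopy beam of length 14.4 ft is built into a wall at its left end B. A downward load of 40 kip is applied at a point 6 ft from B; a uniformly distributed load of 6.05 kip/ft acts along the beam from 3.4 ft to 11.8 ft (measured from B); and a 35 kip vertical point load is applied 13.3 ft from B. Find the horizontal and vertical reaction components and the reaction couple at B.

Resultant of the distributed load: 6.05 × 8.4 = 50.82 kip at 7.6 ft from B.
ΣF_x = 0: B_x = 0.
ΣF_y = 0: B_y − 40 − 6.05·8.4 − 35 = 0 → B_y = 125.8 kip.
ΣM about B: M_B − 40·6 − (6.05·8.4)·7.6 − 35·13.3 = 0 → M_B = 1092 kip·ft.

B_x = 0, B_y = 125.8 kip, M_B = 1092 kip·ft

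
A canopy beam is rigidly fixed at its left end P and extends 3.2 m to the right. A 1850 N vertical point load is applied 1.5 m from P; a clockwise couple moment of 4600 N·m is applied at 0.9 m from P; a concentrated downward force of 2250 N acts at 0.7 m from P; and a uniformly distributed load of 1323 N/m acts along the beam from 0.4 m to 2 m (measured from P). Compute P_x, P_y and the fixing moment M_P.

Resultant of the distributed load: 1323 × 1.6 = 2116.8 N at 1.2 m from P.
ΣF_x = 0: P_x = 0.
ΣF_y = 0: P_y − 1850 − 2250 − 1323·1.6 = 0 → P_y = 6217 N.
ΣM about P: M_P − 1850·1.5 − 4600 − 2250·0.7 − (1323·1.6)·1.2 = 0 → M_P = 11490 N·m.

P_x = 0, P_y = 6217 N, M_P = 11490 N·m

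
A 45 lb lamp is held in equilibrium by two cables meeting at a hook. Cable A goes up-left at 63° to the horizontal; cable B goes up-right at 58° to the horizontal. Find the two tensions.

T_A = 27.82 lb, T_B = 23.83 lb

ΣF_x = 0: −T_A·cos63° + T_B·cos58° = 0 → T_B = 0.856716·T_A.
ΣF_y = 0: T_A·sin63° + T_B·sin58° = 45.
Substitute: T_A·(0.891007 + 0.856716·0.848048) = 45 → T_A = 27.82 lb.
Then T_B = 0.856716 × 27.82 = 23.83 lb.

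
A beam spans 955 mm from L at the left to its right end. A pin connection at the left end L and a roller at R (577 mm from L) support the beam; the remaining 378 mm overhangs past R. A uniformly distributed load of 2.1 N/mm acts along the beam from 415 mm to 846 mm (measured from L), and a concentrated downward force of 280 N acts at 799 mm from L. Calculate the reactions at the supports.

L_x = 0, L_y = -191.7 N, R_y = 1377 N

Resultant of the distributed load: 2.1 × 431 = 905.1 N at 630.5 mm from L.
ΣM about L: R_y·577 − (2.1·431)·630.5 − 280·799 = 0 → R_y = 794385.55/577 = 1376.75 ≈ 1377 N.
ΣF_y = 0: L_y + 1376.75 − 2.1·431 − 280 = 0 → L_y = -191.7 N.
ΣF_x = 0: no horizontal applied forces, so L_x = 0.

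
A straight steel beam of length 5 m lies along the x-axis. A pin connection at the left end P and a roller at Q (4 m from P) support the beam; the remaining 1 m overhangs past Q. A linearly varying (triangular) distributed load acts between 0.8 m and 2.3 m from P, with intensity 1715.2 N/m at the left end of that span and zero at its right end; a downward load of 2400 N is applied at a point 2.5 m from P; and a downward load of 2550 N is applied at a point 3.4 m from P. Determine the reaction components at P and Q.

Resultant of the triangular load: ½ × 1715.2 × 1.5 = 1286.4 N, acting at 1.3 m from P (one-third of the span from the peak).
Moments about P: Q_y·4 − (½·1715.2·1.5)·1.3 − 2400·2.5 − 2550·3.4 = 0 → Q_y = 16342.32/4 = 4085.58 ≈ 4086 N.
ΣF_y = 0: P_y + 4085.58 − ½·1715.2·1.5 − 2400 − 2550 = 0 → P_y = 2151 N.
ΣF_x = 0: no horizontal applied forces, so P_x = 0.

P_x = 0, P_y = 2151 N, Q_y = 4086 N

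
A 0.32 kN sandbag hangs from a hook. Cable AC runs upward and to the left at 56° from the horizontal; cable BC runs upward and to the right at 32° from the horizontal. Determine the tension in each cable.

ΣF_x = 0: −T_AC·cos56° + T_BC·cos32° = 0 → T_BC = 0.659388·T_AC.
ΣF_y = 0: T_AC·sin56° + T_BC·sin32° = 0.32.
Substitute: T_AC·(0.829038 + 0.659388·0.529919) = 0.32 → T_AC = 0.271541 ≈ 0.2715 kN.
Then T_BC = 0.659388 × 0.271541 = 0.1791 kN.

T_AC = 0.2715 kN, T_BC = 0.1791 kN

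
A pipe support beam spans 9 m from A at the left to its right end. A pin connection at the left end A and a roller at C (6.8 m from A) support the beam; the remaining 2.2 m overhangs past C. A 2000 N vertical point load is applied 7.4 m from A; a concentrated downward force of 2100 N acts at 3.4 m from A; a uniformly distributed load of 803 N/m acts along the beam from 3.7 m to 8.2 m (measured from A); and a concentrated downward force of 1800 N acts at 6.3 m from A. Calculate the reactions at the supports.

Resultant of the distributed load: 803 × 4.5 = 3613.5 N at 5.95 m from A.
Moments about A: C_y·6.8 − 2000·7.4 − 2100·3.4 − (803·4.5)·5.95 − 1800·6.3 = 0 → C_y = 54780.325/6.8 = 8055.93 ≈ 8056 N.
ΣF_y = 0: A_y + 8055.93 − 2000 − 2100 − 803·4.5 − 1800 = 0 → A_y = 1458 N.
ΣF_x = 0: no horizontal applied forces, so A_x = 0.

A_x = 0, A_y = 1458 N, C_y = 8056 N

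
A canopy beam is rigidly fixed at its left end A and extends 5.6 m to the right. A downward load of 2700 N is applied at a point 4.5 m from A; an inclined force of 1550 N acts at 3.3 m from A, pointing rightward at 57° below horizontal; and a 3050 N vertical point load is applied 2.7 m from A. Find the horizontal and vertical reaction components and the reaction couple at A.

ΣF_x = 0: A_x + 1550·cos57° = 0 → A_x = -844.2 N.
ΣF_y = 0: A_y − 2700 − 1550·sin57° − 3050 = 0 → A_y = 7050 N.
ΣM about A: M_A − 2700·4.5 − 1550·sin57°·3.3 − 3050·2.7 = 0 → M_A = 24670 N·m.

A_x = -844.2 N, A_y = 7050 N, M_A = 24670 N·m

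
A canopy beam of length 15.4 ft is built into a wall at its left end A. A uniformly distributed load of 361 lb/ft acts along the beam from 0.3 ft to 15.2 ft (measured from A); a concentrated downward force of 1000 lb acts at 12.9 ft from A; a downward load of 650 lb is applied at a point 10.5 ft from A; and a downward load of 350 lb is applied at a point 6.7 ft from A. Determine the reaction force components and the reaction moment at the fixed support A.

A_x = 0, A_y = 7379 lb, M_A = 63760 lb·ft

Resultant of the distributed load: 361 × 14.9 = 5378.9 lb at 7.75 ft from A.
ΣF_x = 0: A_x = 0.
ΣF_y = 0: A_y − 361·14.9 − 1000 − 650 − 350 = 0 → A_y = 7379 lb.
ΣM about A: M_A − (361·14.9)·7.75 − 1000·12.9 − 650·10.5 − 350·6.7 = 0 → M_A = 63760 lb·ft.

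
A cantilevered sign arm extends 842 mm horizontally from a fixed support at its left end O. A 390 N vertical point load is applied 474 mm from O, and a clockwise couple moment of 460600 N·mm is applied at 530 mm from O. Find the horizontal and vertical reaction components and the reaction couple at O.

O_x = 0, O_y = 390.0 N, M_O = 645500 N·mm

ΣF_x = 0: O_x = 0.
ΣF_y = 0: O_y − 390 = 0 → O_y = 390.0 N.
ΣM about O: M_O − 390·474 − 460600 = 0 → M_O = 645500 N·mm.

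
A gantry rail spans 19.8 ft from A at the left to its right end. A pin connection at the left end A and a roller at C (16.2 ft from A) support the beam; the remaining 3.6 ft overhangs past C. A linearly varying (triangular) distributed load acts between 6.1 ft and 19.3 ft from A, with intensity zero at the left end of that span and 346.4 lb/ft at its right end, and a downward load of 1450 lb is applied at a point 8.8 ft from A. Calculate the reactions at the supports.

A_x = 0, A_y = 845.8 lb, C_y = 2890 lb

Resultant of the triangular load: ½ × 346.4 × 13.2 = 2286.24 lb, acting at 14.9 ft from A (one-third of the span from the peak).
Taking moments about A: C_y·16.2 − (½·346.4·13.2)·14.9 − 1450·8.8 = 0 → C_y = 46824.976/16.2 = 2890.43 ≈ 2890 lb.
ΣF_y = 0: A_y + 2890.43 − ½·346.4·13.2 − 1450 = 0 → A_y = 845.8 lb.
ΣF_x = 0: no horizontal applied forces, so A_x = 0.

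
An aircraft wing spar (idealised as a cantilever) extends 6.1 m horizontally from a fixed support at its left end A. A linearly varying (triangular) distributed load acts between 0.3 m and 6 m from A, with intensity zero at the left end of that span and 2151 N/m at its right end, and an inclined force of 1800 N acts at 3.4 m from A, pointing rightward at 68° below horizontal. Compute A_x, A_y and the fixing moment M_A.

A_x = -674.3 N, A_y = 7799 N, M_A = 30810 N·m

Resultant of the triangular load: ½ × 2151 × 5.7 = 6130.35 N, acting at 4.1 m from A (one-third of the span from the peak).
ΣF_x = 0: A_x + 1800·cos68° = 0 → A_x = -674.3 N.
ΣF_y = 0: A_y − ½·2151·5.7 − 1800·sin68° = 0 → A_y = 7799 N.
ΣM about A: M_A − (½·2151·5.7)·4.1 − 1800·sin68°·3.4 = 0 → M_A = 30810 N·m.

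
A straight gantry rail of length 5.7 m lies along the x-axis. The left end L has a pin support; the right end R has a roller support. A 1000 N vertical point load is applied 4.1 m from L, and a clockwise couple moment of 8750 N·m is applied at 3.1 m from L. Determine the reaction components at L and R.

ΣM about L: R_y·5.7 − 1000·4.1 − 8750 = 0 → R_y = 12850/5.7 = 2254.39 ≈ 2254 N.
ΣF_y = 0: L_y + 2254.39 − 1000 = 0 → L_y = -1254 N.
ΣF_x = 0: no horizontal applied forces, so L_x = 0.

L_x = 0, L_y = -1254 N, R_y = 2254 N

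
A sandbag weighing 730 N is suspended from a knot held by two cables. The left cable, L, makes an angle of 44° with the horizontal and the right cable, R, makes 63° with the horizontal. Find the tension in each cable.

ΣF_x = 0: −T_L·cos44° + T_R·cos63° = 0 → T_R = 1.58448·T_L.
ΣF_y = 0: T_L·sin44° + T_R·sin63° = 730.
Substitute: T_L·(0.694658 + 1.58448·0.891007) = 730 → T_L = 346.556 ≈ 346.6 N.
Then T_R = 1.58448 × 346.556 = 549.1 N.

T_L = 346.6 N, T_R = 549.1 N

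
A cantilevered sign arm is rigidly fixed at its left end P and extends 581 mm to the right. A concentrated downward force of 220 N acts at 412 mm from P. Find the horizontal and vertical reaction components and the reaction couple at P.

P_x = 0, P_y = 220.0 N, M_P = 90640 N·mm

ΣF_x = 0: P_x = 0.
ΣF_y = 0: P_y − 220 = 0 → P_y = 220.0 N.
ΣM about P: M_P − 220·412 = 0 → M_P = 90640 N·mm.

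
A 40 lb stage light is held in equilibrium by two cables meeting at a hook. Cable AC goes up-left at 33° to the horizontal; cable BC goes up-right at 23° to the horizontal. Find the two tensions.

T_AC = 44.41 lb, T_BC = 40.46 lb

ΣF_x = 0: −T_AC·cos33° + T_BC·cos23° = 0 → T_BC = 0.911098·T_AC.
ΣF_y = 0: T_AC·sin33° + T_BC·sin23° = 40.
Substitute: T_AC·(0.544639 + 0.911098·0.390731) = 40 → T_AC = 44.4132 ≈ 44.41 lb.
Then T_BC = 0.911098 × 44.4132 = 40.46 lb.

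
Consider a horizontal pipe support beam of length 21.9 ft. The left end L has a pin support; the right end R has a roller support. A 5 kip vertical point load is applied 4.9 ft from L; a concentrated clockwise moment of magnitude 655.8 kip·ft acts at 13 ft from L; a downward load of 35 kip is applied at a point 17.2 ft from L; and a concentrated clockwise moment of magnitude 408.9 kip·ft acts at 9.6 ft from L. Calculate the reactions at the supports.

L_x = 0, L_y = -37.22 kip, R_y = 77.22 kip

Moments about L: R_y·21.9 − 5·4.9 − 655.8 − 35·17.2 − 408.9 = 0 → R_y = 1691.2/21.9 = 77.2237 ≈ 77.22 kip.
ΣF_y = 0: L_y + 77.2237 − 5 − 35 = 0 → L_y = -37.22 kip.
ΣF_x = 0: no horizontal applied forces, so L_x = 0.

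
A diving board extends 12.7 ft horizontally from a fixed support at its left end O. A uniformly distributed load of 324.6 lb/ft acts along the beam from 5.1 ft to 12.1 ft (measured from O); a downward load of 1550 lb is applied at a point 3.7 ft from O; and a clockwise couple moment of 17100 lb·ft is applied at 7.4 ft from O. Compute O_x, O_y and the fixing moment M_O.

O_x = 0, O_y = 3822 lb, M_O = 42380 lb·ft

Resultant of the distributed load: 324.6 × 7 = 2272.2 lb at 8.6 ft from O.
ΣF_x = 0: O_x = 0.
ΣF_y = 0: O_y − 324.6·7 − 1550 = 0 → O_y = 3822 lb.
ΣM about O: M_O − (324.6·7)·8.6 − 1550·3.7 − 17100 = 0 → M_O = 42380 lb·ft.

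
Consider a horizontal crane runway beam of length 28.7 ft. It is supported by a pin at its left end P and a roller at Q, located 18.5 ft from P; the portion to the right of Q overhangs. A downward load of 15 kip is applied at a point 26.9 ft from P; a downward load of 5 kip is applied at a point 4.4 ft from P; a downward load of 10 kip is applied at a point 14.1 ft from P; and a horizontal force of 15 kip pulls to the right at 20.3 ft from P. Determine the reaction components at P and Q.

P_x = -15.00 kip, P_y = -0.6216 kip, Q_y = 30.62 kip

ΣM about P: Q_y·18.5 − 15·26.9 − 5·4.4 − 10·14.1 = 0 → Q_y = 566.5/18.5 = 30.6216 ≈ 30.62 kip.
ΣF_y = 0: P_y + 30.6216 − 15 − 5 − 10 = 0 → P_y = -0.6216 kip.
ΣF_x = 0: P_x + 15 = 0 → P_x = -15.00 kip.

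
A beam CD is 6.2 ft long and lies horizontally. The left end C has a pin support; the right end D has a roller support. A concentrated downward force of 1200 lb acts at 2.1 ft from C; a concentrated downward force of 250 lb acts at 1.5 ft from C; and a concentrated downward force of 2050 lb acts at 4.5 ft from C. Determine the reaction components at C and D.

C_x = 0, C_y = 1545 lb, D_y = 1955 lb

Moments about C: D_y·6.2 − 1200·2.1 − 250·1.5 − 2050·4.5 = 0 → D_y = 12120/6.2 = 1954.84 ≈ 1955 lb.
ΣF_y = 0: C_y + 1954.84 − 1200 − 250 − 2050 = 0 → C_y = 1545 lb.
ΣF_x = 0: no horizontal applied forces, so C_x = 0.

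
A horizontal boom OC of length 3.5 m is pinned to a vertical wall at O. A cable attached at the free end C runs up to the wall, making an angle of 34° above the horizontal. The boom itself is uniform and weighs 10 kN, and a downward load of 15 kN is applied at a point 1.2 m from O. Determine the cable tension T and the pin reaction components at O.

ΣM about O: T·sin34°·3.5 − 10·1.75 − 15·1.2 = 0 → T = 35.5/(3.5·0.559193) = 18.1384 ≈ 18.14 kN.
ΣF_x = 0: O_x − T·cos34° = 0 → O_x = 18.1384 × 0.829038 = 15.04 kN.
ΣF_y = 0: O_y + T·sin34° − 10 − 15 = 0 → O_y = 25 − 18.1384 × 0.559193 = 14.86 kN.

T = 18.14 kN, O_x = 15.04 kN, O_y = 14.86 kN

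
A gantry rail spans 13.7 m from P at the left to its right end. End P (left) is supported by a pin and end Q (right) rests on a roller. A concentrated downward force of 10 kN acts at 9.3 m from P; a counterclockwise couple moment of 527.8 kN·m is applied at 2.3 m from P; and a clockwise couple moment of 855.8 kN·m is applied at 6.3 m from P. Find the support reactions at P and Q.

P_x = 0, P_y = -20.73 kN, Q_y = 30.73 kN

ΣM about P: Q_y·13.7 − 10·9.3 + 527.8 − 855.8 = 0 → Q_y = 421/13.7 = 30.7299 ≈ 30.73 kN.
ΣF_y = 0: P_y + 30.7299 − 10 = 0 → P_y = -20.73 kN.
ΣF_x = 0: no horizontal applied forces, so P_x = 0.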